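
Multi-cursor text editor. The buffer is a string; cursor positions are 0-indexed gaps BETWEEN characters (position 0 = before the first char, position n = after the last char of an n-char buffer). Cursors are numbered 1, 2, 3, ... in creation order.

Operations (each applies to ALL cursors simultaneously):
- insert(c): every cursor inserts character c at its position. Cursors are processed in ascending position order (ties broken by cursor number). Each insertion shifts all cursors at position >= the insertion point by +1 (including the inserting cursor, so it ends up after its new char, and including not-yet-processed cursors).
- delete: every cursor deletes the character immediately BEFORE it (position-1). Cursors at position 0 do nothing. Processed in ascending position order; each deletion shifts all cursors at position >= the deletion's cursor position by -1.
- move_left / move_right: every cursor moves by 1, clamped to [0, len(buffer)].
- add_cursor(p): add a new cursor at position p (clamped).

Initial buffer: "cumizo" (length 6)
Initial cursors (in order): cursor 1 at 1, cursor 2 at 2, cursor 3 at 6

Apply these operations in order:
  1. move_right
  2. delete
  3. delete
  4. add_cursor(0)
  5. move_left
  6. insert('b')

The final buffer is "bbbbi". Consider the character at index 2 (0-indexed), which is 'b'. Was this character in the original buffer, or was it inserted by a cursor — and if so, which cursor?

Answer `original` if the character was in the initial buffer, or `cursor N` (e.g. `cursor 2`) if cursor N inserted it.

After op 1 (move_right): buffer="cumizo" (len 6), cursors c1@2 c2@3 c3@6, authorship ......
After op 2 (delete): buffer="ciz" (len 3), cursors c1@1 c2@1 c3@3, authorship ...
After op 3 (delete): buffer="i" (len 1), cursors c1@0 c2@0 c3@1, authorship .
After op 4 (add_cursor(0)): buffer="i" (len 1), cursors c1@0 c2@0 c4@0 c3@1, authorship .
After op 5 (move_left): buffer="i" (len 1), cursors c1@0 c2@0 c3@0 c4@0, authorship .
After op 6 (insert('b')): buffer="bbbbi" (len 5), cursors c1@4 c2@4 c3@4 c4@4, authorship 1234.
Authorship (.=original, N=cursor N): 1 2 3 4 .
Index 2: author = 3

Answer: cursor 3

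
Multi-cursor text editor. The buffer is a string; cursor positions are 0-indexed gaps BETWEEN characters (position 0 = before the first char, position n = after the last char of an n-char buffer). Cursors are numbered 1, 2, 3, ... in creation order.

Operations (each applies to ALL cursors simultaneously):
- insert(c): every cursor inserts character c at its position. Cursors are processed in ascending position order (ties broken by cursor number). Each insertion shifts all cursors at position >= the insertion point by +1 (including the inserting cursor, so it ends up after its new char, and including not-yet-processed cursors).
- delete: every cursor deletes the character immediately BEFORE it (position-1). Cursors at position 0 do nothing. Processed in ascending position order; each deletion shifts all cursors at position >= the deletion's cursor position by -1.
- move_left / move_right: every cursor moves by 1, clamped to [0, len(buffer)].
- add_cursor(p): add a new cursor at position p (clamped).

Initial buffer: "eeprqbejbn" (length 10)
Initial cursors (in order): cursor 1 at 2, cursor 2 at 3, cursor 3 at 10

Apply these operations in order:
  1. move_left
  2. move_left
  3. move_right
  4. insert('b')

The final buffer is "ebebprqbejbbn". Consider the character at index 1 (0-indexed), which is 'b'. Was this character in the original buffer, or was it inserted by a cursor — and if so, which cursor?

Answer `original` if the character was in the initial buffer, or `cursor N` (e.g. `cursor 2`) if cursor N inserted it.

After op 1 (move_left): buffer="eeprqbejbn" (len 10), cursors c1@1 c2@2 c3@9, authorship ..........
After op 2 (move_left): buffer="eeprqbejbn" (len 10), cursors c1@0 c2@1 c3@8, authorship ..........
After op 3 (move_right): buffer="eeprqbejbn" (len 10), cursors c1@1 c2@2 c3@9, authorship ..........
After op 4 (insert('b')): buffer="ebebprqbejbbn" (len 13), cursors c1@2 c2@4 c3@12, authorship .1.2.......3.
Authorship (.=original, N=cursor N): . 1 . 2 . . . . . . . 3 .
Index 1: author = 1

Answer: cursor 1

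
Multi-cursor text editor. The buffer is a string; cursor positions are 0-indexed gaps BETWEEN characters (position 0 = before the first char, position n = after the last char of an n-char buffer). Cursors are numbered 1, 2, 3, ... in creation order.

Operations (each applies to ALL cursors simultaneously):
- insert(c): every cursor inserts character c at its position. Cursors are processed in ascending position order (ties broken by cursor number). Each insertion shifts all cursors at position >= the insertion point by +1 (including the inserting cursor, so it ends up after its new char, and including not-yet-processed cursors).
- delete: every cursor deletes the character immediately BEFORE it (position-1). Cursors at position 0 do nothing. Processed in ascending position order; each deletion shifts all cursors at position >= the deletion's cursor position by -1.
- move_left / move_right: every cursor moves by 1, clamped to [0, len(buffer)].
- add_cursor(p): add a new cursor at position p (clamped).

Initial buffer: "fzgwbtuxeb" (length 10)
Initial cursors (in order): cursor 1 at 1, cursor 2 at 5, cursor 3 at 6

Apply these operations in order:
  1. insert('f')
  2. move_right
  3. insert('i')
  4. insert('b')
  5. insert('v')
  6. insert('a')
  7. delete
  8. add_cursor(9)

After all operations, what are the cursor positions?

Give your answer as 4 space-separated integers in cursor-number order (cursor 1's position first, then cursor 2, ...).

After op 1 (insert('f')): buffer="ffzgwbftfuxeb" (len 13), cursors c1@2 c2@7 c3@9, authorship .1....2.3....
After op 2 (move_right): buffer="ffzgwbftfuxeb" (len 13), cursors c1@3 c2@8 c3@10, authorship .1....2.3....
After op 3 (insert('i')): buffer="ffzigwbftifuixeb" (len 16), cursors c1@4 c2@10 c3@13, authorship .1.1...2.23.3...
After op 4 (insert('b')): buffer="ffzibgwbftibfuibxeb" (len 19), cursors c1@5 c2@12 c3@16, authorship .1.11...2.223.33...
After op 5 (insert('v')): buffer="ffzibvgwbftibvfuibvxeb" (len 22), cursors c1@6 c2@14 c3@19, authorship .1.111...2.2223.333...
After op 6 (insert('a')): buffer="ffzibvagwbftibvafuibvaxeb" (len 25), cursors c1@7 c2@16 c3@22, authorship .1.1111...2.22223.3333...
After op 7 (delete): buffer="ffzibvgwbftibvfuibvxeb" (len 22), cursors c1@6 c2@14 c3@19, authorship .1.111...2.2223.333...
After op 8 (add_cursor(9)): buffer="ffzibvgwbftibvfuibvxeb" (len 22), cursors c1@6 c4@9 c2@14 c3@19, authorship .1.111...2.2223.333...

Answer: 6 14 19 9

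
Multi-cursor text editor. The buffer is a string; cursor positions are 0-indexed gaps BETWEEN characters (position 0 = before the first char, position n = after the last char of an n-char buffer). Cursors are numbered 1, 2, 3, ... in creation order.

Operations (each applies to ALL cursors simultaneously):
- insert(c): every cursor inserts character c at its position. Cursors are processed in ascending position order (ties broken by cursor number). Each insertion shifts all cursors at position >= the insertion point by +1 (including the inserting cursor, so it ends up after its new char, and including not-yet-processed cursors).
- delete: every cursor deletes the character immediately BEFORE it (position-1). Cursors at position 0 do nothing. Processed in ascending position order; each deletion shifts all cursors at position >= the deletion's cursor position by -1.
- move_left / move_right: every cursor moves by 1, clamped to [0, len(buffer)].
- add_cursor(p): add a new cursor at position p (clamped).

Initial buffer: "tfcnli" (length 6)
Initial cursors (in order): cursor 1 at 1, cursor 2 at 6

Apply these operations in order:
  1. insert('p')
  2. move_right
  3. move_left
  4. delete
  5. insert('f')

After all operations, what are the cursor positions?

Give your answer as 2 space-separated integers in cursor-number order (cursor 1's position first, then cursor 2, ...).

After op 1 (insert('p')): buffer="tpfcnlip" (len 8), cursors c1@2 c2@8, authorship .1.....2
After op 2 (move_right): buffer="tpfcnlip" (len 8), cursors c1@3 c2@8, authorship .1.....2
After op 3 (move_left): buffer="tpfcnlip" (len 8), cursors c1@2 c2@7, authorship .1.....2
After op 4 (delete): buffer="tfcnlp" (len 6), cursors c1@1 c2@5, authorship .....2
After op 5 (insert('f')): buffer="tffcnlfp" (len 8), cursors c1@2 c2@7, authorship .1....22

Answer: 2 7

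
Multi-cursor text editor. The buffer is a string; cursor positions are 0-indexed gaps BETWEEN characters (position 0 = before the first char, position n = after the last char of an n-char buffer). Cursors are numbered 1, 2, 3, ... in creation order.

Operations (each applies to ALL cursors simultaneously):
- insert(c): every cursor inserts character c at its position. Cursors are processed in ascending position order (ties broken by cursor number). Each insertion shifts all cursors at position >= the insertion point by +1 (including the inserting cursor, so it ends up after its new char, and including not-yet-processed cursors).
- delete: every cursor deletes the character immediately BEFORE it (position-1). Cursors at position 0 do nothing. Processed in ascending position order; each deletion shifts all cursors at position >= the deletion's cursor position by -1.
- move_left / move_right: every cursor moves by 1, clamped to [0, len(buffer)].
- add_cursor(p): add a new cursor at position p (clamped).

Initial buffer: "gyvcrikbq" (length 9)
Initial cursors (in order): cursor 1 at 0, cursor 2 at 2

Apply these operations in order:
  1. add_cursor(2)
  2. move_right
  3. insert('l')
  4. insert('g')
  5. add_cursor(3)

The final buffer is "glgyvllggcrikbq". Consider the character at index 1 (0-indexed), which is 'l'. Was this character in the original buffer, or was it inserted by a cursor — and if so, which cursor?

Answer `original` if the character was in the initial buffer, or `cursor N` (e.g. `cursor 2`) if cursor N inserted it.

Answer: cursor 1

Derivation:
After op 1 (add_cursor(2)): buffer="gyvcrikbq" (len 9), cursors c1@0 c2@2 c3@2, authorship .........
After op 2 (move_right): buffer="gyvcrikbq" (len 9), cursors c1@1 c2@3 c3@3, authorship .........
After op 3 (insert('l')): buffer="glyvllcrikbq" (len 12), cursors c1@2 c2@6 c3@6, authorship .1..23......
After op 4 (insert('g')): buffer="glgyvllggcrikbq" (len 15), cursors c1@3 c2@9 c3@9, authorship .11..2323......
After op 5 (add_cursor(3)): buffer="glgyvllggcrikbq" (len 15), cursors c1@3 c4@3 c2@9 c3@9, authorship .11..2323......
Authorship (.=original, N=cursor N): . 1 1 . . 2 3 2 3 . . . . . .
Index 1: author = 1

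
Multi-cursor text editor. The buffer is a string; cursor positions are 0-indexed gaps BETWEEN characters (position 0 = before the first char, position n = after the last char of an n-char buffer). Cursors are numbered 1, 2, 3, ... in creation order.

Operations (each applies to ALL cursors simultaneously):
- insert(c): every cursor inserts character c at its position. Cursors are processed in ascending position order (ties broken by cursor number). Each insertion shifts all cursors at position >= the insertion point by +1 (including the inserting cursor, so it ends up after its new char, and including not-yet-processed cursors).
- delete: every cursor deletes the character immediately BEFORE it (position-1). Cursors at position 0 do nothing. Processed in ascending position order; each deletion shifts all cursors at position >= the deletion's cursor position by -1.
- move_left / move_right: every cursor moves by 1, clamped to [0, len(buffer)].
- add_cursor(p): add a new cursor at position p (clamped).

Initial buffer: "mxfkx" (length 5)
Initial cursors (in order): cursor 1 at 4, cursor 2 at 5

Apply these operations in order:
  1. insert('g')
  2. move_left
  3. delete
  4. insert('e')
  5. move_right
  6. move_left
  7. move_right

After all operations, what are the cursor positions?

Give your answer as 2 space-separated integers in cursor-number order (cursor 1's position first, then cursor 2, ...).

After op 1 (insert('g')): buffer="mxfkgxg" (len 7), cursors c1@5 c2@7, authorship ....1.2
After op 2 (move_left): buffer="mxfkgxg" (len 7), cursors c1@4 c2@6, authorship ....1.2
After op 3 (delete): buffer="mxfgg" (len 5), cursors c1@3 c2@4, authorship ...12
After op 4 (insert('e')): buffer="mxfegeg" (len 7), cursors c1@4 c2@6, authorship ...1122
After op 5 (move_right): buffer="mxfegeg" (len 7), cursors c1@5 c2@7, authorship ...1122
After op 6 (move_left): buffer="mxfegeg" (len 7), cursors c1@4 c2@6, authorship ...1122
After op 7 (move_right): buffer="mxfegeg" (len 7), cursors c1@5 c2@7, authorship ...1122

Answer: 5 7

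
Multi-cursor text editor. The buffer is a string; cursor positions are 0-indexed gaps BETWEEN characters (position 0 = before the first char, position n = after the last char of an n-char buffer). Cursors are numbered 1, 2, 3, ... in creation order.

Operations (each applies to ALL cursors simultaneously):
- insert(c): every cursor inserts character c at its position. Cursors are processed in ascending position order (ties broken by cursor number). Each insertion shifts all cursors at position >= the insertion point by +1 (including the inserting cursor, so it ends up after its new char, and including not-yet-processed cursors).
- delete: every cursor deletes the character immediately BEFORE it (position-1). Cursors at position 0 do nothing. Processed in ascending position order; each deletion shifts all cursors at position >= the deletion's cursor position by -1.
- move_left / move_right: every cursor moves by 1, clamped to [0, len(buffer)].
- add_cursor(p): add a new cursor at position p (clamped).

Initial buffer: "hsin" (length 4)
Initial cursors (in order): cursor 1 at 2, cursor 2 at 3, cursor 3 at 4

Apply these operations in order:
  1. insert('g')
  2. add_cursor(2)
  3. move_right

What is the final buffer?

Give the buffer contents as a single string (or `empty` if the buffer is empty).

Answer: hsgigng

Derivation:
After op 1 (insert('g')): buffer="hsgigng" (len 7), cursors c1@3 c2@5 c3@7, authorship ..1.2.3
After op 2 (add_cursor(2)): buffer="hsgigng" (len 7), cursors c4@2 c1@3 c2@5 c3@7, authorship ..1.2.3
After op 3 (move_right): buffer="hsgigng" (len 7), cursors c4@3 c1@4 c2@6 c3@7, authorship ..1.2.3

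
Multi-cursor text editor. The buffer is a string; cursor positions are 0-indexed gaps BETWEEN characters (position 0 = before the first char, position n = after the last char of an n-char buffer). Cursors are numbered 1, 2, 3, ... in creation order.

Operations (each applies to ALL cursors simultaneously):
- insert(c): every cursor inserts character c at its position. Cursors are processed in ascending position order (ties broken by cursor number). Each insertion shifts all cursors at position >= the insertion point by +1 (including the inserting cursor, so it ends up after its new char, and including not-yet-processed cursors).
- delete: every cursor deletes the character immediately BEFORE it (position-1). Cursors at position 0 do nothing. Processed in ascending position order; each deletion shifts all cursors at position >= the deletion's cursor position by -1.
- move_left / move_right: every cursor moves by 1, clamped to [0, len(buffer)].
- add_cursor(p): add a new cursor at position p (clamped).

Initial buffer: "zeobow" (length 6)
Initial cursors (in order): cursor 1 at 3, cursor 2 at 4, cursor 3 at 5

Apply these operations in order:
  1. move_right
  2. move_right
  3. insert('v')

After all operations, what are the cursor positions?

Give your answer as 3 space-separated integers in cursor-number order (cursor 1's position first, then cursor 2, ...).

Answer: 6 9 9

Derivation:
After op 1 (move_right): buffer="zeobow" (len 6), cursors c1@4 c2@5 c3@6, authorship ......
After op 2 (move_right): buffer="zeobow" (len 6), cursors c1@5 c2@6 c3@6, authorship ......
After op 3 (insert('v')): buffer="zeobovwvv" (len 9), cursors c1@6 c2@9 c3@9, authorship .....1.23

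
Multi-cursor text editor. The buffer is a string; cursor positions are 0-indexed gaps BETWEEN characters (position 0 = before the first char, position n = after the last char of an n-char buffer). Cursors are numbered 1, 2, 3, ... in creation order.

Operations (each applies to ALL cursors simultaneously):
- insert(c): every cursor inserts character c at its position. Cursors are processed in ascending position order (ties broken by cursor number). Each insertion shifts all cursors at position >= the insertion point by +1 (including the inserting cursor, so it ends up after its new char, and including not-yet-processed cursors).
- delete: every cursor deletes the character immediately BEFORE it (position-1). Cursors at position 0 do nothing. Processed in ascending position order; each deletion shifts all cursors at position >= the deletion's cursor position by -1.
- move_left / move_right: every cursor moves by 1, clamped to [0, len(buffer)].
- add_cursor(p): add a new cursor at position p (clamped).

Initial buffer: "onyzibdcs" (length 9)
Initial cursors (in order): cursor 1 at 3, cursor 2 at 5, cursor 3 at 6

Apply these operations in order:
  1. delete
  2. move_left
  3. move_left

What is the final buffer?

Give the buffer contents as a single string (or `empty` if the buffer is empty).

After op 1 (delete): buffer="onzdcs" (len 6), cursors c1@2 c2@3 c3@3, authorship ......
After op 2 (move_left): buffer="onzdcs" (len 6), cursors c1@1 c2@2 c3@2, authorship ......
After op 3 (move_left): buffer="onzdcs" (len 6), cursors c1@0 c2@1 c3@1, authorship ......

Answer: onzdcs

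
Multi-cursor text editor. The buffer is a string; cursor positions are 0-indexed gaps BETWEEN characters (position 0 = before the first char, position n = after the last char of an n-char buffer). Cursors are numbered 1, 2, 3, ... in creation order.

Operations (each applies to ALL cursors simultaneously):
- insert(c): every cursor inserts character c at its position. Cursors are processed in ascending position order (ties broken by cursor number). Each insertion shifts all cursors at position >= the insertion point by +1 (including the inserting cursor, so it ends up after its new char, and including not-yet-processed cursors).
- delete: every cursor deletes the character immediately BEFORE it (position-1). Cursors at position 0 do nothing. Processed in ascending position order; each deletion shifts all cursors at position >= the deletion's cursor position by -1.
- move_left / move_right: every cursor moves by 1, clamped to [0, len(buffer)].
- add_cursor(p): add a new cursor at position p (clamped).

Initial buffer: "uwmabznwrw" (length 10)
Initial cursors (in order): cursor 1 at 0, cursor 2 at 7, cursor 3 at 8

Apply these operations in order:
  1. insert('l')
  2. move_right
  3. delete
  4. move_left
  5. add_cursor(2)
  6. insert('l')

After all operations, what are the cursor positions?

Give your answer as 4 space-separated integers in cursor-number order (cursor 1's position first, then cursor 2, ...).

Answer: 1 10 12 4

Derivation:
After op 1 (insert('l')): buffer="luwmabznlwlrw" (len 13), cursors c1@1 c2@9 c3@11, authorship 1.......2.3..
After op 2 (move_right): buffer="luwmabznlwlrw" (len 13), cursors c1@2 c2@10 c3@12, authorship 1.......2.3..
After op 3 (delete): buffer="lwmabznllw" (len 10), cursors c1@1 c2@8 c3@9, authorship 1......23.
After op 4 (move_left): buffer="lwmabznllw" (len 10), cursors c1@0 c2@7 c3@8, authorship 1......23.
After op 5 (add_cursor(2)): buffer="lwmabznllw" (len 10), cursors c1@0 c4@2 c2@7 c3@8, authorship 1......23.
After op 6 (insert('l')): buffer="llwlmabznllllw" (len 14), cursors c1@1 c4@4 c2@10 c3@12, authorship 11.4.....2233.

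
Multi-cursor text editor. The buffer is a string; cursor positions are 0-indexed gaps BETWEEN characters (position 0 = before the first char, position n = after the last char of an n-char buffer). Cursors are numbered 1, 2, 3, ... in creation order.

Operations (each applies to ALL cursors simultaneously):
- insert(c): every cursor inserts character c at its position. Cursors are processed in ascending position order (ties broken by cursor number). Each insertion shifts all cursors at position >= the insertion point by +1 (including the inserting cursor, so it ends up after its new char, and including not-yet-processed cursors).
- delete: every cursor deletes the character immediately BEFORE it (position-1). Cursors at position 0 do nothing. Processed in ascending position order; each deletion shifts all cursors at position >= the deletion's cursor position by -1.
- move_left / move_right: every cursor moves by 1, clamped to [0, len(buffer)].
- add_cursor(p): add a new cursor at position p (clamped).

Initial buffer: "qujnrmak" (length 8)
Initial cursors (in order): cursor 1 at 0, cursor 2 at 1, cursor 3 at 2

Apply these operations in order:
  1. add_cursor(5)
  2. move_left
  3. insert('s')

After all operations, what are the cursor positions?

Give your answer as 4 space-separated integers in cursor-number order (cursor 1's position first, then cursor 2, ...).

Answer: 2 2 4 8

Derivation:
After op 1 (add_cursor(5)): buffer="qujnrmak" (len 8), cursors c1@0 c2@1 c3@2 c4@5, authorship ........
After op 2 (move_left): buffer="qujnrmak" (len 8), cursors c1@0 c2@0 c3@1 c4@4, authorship ........
After op 3 (insert('s')): buffer="ssqsujnsrmak" (len 12), cursors c1@2 c2@2 c3@4 c4@8, authorship 12.3...4....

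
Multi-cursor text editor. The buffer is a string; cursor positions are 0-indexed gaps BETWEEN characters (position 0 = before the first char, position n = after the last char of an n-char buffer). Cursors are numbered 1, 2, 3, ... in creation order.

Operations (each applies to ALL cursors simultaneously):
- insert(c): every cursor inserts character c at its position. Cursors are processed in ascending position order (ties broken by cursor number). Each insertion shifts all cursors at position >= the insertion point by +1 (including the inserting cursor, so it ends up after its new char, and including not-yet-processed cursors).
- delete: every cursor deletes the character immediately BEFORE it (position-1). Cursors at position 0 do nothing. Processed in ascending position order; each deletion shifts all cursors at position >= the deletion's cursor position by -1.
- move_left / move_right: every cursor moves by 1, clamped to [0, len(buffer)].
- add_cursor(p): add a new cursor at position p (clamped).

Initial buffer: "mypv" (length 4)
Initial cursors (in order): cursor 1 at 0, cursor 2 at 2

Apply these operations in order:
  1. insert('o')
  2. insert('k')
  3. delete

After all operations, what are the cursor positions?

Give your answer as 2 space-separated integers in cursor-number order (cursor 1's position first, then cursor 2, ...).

Answer: 1 4

Derivation:
After op 1 (insert('o')): buffer="omyopv" (len 6), cursors c1@1 c2@4, authorship 1..2..
After op 2 (insert('k')): buffer="okmyokpv" (len 8), cursors c1@2 c2@6, authorship 11..22..
After op 3 (delete): buffer="omyopv" (len 6), cursors c1@1 c2@4, authorship 1..2..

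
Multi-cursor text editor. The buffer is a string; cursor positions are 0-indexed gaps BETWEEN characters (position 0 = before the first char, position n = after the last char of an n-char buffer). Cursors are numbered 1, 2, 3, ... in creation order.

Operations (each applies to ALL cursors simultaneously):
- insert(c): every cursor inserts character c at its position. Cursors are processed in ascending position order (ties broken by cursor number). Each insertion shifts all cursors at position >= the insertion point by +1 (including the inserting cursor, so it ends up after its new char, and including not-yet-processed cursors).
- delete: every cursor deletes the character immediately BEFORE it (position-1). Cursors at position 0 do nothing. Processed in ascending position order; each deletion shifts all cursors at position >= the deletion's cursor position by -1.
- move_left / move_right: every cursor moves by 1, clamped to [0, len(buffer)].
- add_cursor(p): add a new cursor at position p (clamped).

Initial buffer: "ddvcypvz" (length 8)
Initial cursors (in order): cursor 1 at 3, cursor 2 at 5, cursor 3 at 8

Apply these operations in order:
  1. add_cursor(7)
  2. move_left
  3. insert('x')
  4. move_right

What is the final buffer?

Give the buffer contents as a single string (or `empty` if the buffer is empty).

After op 1 (add_cursor(7)): buffer="ddvcypvz" (len 8), cursors c1@3 c2@5 c4@7 c3@8, authorship ........
After op 2 (move_left): buffer="ddvcypvz" (len 8), cursors c1@2 c2@4 c4@6 c3@7, authorship ........
After op 3 (insert('x')): buffer="ddxvcxypxvxz" (len 12), cursors c1@3 c2@6 c4@9 c3@11, authorship ..1..2..4.3.
After op 4 (move_right): buffer="ddxvcxypxvxz" (len 12), cursors c1@4 c2@7 c4@10 c3@12, authorship ..1..2..4.3.

Answer: ddxvcxypxvxz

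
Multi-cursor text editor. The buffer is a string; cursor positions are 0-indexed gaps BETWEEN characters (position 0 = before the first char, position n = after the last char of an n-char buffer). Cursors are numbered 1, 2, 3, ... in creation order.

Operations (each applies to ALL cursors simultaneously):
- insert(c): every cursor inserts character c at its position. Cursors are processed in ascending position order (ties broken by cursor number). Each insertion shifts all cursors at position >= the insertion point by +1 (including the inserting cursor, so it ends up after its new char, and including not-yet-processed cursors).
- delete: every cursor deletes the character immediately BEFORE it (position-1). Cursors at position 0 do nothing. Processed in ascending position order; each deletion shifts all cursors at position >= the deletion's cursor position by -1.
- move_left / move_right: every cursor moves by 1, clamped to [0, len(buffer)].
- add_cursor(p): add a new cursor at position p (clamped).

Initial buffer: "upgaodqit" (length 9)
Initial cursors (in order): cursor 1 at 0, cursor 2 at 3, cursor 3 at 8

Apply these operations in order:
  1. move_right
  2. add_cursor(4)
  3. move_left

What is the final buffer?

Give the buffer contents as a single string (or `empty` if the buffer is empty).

Answer: upgaodqit

Derivation:
After op 1 (move_right): buffer="upgaodqit" (len 9), cursors c1@1 c2@4 c3@9, authorship .........
After op 2 (add_cursor(4)): buffer="upgaodqit" (len 9), cursors c1@1 c2@4 c4@4 c3@9, authorship .........
After op 3 (move_left): buffer="upgaodqit" (len 9), cursors c1@0 c2@3 c4@3 c3@8, authorship .........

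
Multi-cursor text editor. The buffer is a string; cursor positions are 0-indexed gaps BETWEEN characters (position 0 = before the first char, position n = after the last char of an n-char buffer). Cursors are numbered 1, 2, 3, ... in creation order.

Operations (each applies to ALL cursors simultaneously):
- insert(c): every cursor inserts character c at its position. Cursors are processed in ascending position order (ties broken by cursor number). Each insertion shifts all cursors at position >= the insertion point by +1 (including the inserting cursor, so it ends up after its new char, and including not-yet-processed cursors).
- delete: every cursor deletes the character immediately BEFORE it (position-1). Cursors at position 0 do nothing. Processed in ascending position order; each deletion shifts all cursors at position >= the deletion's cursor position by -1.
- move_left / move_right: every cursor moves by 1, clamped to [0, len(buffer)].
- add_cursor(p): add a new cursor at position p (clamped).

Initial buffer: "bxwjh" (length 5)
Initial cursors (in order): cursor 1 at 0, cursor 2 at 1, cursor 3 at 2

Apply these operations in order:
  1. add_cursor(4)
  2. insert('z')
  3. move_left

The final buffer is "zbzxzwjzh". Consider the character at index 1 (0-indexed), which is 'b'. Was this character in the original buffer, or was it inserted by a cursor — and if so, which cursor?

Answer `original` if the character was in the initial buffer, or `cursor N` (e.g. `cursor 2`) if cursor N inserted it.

Answer: original

Derivation:
After op 1 (add_cursor(4)): buffer="bxwjh" (len 5), cursors c1@0 c2@1 c3@2 c4@4, authorship .....
After op 2 (insert('z')): buffer="zbzxzwjzh" (len 9), cursors c1@1 c2@3 c3@5 c4@8, authorship 1.2.3..4.
After op 3 (move_left): buffer="zbzxzwjzh" (len 9), cursors c1@0 c2@2 c3@4 c4@7, authorship 1.2.3..4.
Authorship (.=original, N=cursor N): 1 . 2 . 3 . . 4 .
Index 1: author = original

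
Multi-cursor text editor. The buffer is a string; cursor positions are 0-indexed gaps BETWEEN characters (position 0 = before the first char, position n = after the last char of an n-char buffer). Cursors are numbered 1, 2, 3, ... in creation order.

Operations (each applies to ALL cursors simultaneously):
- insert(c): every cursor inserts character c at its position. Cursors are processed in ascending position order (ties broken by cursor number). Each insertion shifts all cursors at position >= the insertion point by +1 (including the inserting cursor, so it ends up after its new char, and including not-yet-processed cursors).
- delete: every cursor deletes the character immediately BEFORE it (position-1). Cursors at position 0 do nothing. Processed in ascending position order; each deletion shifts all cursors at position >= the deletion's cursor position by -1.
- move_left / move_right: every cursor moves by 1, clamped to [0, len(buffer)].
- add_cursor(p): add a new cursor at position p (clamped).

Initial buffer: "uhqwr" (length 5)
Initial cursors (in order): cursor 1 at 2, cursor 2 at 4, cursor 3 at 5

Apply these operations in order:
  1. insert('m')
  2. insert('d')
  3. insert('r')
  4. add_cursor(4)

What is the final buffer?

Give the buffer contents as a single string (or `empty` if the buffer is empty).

Answer: uhmdrqwmdrrmdr

Derivation:
After op 1 (insert('m')): buffer="uhmqwmrm" (len 8), cursors c1@3 c2@6 c3@8, authorship ..1..2.3
After op 2 (insert('d')): buffer="uhmdqwmdrmd" (len 11), cursors c1@4 c2@8 c3@11, authorship ..11..22.33
After op 3 (insert('r')): buffer="uhmdrqwmdrrmdr" (len 14), cursors c1@5 c2@10 c3@14, authorship ..111..222.333
After op 4 (add_cursor(4)): buffer="uhmdrqwmdrrmdr" (len 14), cursors c4@4 c1@5 c2@10 c3@14, authorship ..111..222.333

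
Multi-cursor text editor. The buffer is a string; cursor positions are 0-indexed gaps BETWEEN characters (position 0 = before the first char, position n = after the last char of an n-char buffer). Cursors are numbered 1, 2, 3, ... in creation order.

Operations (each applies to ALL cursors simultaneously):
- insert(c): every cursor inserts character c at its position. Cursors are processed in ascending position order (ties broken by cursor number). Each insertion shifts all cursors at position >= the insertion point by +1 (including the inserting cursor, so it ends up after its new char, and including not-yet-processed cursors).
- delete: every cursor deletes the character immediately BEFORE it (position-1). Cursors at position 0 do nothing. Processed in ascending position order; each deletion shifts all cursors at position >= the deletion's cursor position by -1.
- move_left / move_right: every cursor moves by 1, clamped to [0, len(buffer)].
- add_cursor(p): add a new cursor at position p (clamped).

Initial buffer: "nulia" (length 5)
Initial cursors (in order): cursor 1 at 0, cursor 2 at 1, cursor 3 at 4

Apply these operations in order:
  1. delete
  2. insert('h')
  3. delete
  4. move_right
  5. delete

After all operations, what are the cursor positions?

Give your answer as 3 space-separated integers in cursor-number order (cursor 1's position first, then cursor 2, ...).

After op 1 (delete): buffer="ula" (len 3), cursors c1@0 c2@0 c3@2, authorship ...
After op 2 (insert('h')): buffer="hhulha" (len 6), cursors c1@2 c2@2 c3@5, authorship 12..3.
After op 3 (delete): buffer="ula" (len 3), cursors c1@0 c2@0 c3@2, authorship ...
After op 4 (move_right): buffer="ula" (len 3), cursors c1@1 c2@1 c3@3, authorship ...
After op 5 (delete): buffer="l" (len 1), cursors c1@0 c2@0 c3@1, authorship .

Answer: 0 0 1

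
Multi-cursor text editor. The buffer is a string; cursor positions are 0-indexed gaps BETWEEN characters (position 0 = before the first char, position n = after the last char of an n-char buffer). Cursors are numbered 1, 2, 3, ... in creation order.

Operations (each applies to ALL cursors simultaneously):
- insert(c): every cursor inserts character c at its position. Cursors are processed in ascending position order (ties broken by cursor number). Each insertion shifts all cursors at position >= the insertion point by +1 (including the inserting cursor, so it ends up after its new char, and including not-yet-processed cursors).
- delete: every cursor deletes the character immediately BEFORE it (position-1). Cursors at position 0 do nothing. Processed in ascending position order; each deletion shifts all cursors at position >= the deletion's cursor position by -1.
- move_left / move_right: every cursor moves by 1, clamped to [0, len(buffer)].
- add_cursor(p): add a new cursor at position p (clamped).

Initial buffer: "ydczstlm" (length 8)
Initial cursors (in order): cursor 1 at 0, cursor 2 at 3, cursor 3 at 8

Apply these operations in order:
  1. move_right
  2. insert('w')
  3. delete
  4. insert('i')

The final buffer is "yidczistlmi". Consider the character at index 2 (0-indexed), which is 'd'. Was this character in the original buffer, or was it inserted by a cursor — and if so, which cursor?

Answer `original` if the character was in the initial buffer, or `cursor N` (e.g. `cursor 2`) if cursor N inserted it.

Answer: original

Derivation:
After op 1 (move_right): buffer="ydczstlm" (len 8), cursors c1@1 c2@4 c3@8, authorship ........
After op 2 (insert('w')): buffer="ywdczwstlmw" (len 11), cursors c1@2 c2@6 c3@11, authorship .1...2....3
After op 3 (delete): buffer="ydczstlm" (len 8), cursors c1@1 c2@4 c3@8, authorship ........
After op 4 (insert('i')): buffer="yidczistlmi" (len 11), cursors c1@2 c2@6 c3@11, authorship .1...2....3
Authorship (.=original, N=cursor N): . 1 . . . 2 . . . . 3
Index 2: author = original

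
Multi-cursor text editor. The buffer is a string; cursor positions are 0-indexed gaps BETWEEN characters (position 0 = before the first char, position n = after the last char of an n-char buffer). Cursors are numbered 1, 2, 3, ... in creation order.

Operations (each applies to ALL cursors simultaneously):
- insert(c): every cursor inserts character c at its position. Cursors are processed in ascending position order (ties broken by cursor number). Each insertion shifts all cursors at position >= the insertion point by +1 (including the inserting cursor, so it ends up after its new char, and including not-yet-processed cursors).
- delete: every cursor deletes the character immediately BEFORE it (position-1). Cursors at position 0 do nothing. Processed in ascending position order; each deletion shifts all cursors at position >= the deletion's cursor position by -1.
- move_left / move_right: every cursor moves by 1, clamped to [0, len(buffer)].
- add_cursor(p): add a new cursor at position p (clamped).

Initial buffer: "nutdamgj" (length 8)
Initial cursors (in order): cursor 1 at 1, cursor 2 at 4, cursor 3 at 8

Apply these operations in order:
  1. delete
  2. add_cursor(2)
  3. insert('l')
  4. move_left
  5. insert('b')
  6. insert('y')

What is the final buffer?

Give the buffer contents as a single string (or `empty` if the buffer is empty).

Answer: bylutlbbyylamgbyl

Derivation:
After op 1 (delete): buffer="utamg" (len 5), cursors c1@0 c2@2 c3@5, authorship .....
After op 2 (add_cursor(2)): buffer="utamg" (len 5), cursors c1@0 c2@2 c4@2 c3@5, authorship .....
After op 3 (insert('l')): buffer="lutllamgl" (len 9), cursors c1@1 c2@5 c4@5 c3@9, authorship 1..24...3
After op 4 (move_left): buffer="lutllamgl" (len 9), cursors c1@0 c2@4 c4@4 c3@8, authorship 1..24...3
After op 5 (insert('b')): buffer="blutlbblamgbl" (len 13), cursors c1@1 c2@7 c4@7 c3@12, authorship 11..2244...33
After op 6 (insert('y')): buffer="bylutlbbyylamgbyl" (len 17), cursors c1@2 c2@10 c4@10 c3@16, authorship 111..224244...333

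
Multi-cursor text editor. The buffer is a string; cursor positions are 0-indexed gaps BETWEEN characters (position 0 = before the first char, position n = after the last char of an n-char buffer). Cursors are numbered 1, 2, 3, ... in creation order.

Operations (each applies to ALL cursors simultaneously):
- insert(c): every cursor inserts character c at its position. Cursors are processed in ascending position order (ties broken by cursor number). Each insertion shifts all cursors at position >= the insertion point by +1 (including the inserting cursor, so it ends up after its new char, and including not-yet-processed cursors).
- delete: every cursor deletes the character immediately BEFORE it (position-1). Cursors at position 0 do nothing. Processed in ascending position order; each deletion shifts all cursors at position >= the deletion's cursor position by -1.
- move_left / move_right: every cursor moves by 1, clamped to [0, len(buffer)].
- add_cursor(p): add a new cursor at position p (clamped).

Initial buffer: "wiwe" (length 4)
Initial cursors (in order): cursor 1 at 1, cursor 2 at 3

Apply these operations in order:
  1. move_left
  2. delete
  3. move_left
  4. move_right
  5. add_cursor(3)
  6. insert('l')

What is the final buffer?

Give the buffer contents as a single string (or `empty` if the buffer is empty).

After op 1 (move_left): buffer="wiwe" (len 4), cursors c1@0 c2@2, authorship ....
After op 2 (delete): buffer="wwe" (len 3), cursors c1@0 c2@1, authorship ...
After op 3 (move_left): buffer="wwe" (len 3), cursors c1@0 c2@0, authorship ...
After op 4 (move_right): buffer="wwe" (len 3), cursors c1@1 c2@1, authorship ...
After op 5 (add_cursor(3)): buffer="wwe" (len 3), cursors c1@1 c2@1 c3@3, authorship ...
After op 6 (insert('l')): buffer="wllwel" (len 6), cursors c1@3 c2@3 c3@6, authorship .12..3

Answer: wllwel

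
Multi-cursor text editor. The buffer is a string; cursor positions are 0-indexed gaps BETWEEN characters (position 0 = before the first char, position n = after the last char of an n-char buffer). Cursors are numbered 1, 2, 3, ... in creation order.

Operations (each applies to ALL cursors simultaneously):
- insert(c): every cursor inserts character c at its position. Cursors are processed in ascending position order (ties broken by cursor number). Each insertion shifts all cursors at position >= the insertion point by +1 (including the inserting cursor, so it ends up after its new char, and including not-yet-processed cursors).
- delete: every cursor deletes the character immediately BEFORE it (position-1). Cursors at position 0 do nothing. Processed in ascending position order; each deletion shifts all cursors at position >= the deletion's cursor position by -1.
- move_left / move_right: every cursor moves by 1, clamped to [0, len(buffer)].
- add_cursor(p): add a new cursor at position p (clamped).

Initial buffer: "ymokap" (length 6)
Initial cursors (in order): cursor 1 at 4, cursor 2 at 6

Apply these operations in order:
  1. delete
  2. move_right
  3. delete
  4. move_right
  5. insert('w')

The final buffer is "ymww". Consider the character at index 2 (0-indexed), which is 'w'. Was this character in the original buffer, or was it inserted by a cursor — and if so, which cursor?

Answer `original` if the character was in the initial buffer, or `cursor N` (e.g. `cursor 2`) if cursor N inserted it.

After op 1 (delete): buffer="ymoa" (len 4), cursors c1@3 c2@4, authorship ....
After op 2 (move_right): buffer="ymoa" (len 4), cursors c1@4 c2@4, authorship ....
After op 3 (delete): buffer="ym" (len 2), cursors c1@2 c2@2, authorship ..
After op 4 (move_right): buffer="ym" (len 2), cursors c1@2 c2@2, authorship ..
After op 5 (insert('w')): buffer="ymww" (len 4), cursors c1@4 c2@4, authorship ..12
Authorship (.=original, N=cursor N): . . 1 2
Index 2: author = 1

Answer: cursor 1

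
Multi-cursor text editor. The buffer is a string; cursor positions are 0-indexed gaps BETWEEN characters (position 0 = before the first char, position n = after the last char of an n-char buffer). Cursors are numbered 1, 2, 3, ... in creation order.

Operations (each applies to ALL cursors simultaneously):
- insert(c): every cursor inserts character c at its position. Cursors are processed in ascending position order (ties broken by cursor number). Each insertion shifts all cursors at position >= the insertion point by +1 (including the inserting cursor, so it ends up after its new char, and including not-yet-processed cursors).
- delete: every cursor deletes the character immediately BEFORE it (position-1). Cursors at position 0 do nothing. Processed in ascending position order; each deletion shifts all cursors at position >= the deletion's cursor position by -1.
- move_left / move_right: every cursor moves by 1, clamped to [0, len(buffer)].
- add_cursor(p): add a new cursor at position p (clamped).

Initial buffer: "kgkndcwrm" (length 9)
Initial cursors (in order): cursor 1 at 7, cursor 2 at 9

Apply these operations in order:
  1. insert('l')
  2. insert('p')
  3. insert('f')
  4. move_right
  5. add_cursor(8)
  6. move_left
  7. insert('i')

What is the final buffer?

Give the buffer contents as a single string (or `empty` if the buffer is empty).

Answer: kgkndcwilpfirmlpif

Derivation:
After op 1 (insert('l')): buffer="kgkndcwlrml" (len 11), cursors c1@8 c2@11, authorship .......1..2
After op 2 (insert('p')): buffer="kgkndcwlprmlp" (len 13), cursors c1@9 c2@13, authorship .......11..22
After op 3 (insert('f')): buffer="kgkndcwlpfrmlpf" (len 15), cursors c1@10 c2@15, authorship .......111..222
After op 4 (move_right): buffer="kgkndcwlpfrmlpf" (len 15), cursors c1@11 c2@15, authorship .......111..222
After op 5 (add_cursor(8)): buffer="kgkndcwlpfrmlpf" (len 15), cursors c3@8 c1@11 c2@15, authorship .......111..222
After op 6 (move_left): buffer="kgkndcwlpfrmlpf" (len 15), cursors c3@7 c1@10 c2@14, authorship .......111..222
After op 7 (insert('i')): buffer="kgkndcwilpfirmlpif" (len 18), cursors c3@8 c1@12 c2@17, authorship .......31111..2222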